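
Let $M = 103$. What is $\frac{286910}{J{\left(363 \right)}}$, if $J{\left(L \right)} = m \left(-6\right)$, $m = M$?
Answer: $- \frac{143455}{309} \approx -464.26$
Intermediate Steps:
$m = 103$
$J{\left(L \right)} = -618$ ($J{\left(L \right)} = 103 \left(-6\right) = -618$)
$\frac{286910}{J{\left(363 \right)}} = \frac{286910}{-618} = 286910 \left(- \frac{1}{618}\right) = - \frac{143455}{309}$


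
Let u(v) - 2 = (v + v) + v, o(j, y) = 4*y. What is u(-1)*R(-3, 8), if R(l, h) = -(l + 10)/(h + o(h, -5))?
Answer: -7/12 ≈ -0.58333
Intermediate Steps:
u(v) = 2 + 3*v (u(v) = 2 + ((v + v) + v) = 2 + (2*v + v) = 2 + 3*v)
R(l, h) = -(10 + l)/(-20 + h) (R(l, h) = -(l + 10)/(h + 4*(-5)) = -(10 + l)/(h - 20) = -(10 + l)/(-20 + h))
u(-1)*R(-3, 8) = (2 + 3*(-1))*((-10 - 1*(-3))/(-20 + 8)) = (2 - 3)*((-10 + 3)/(-12)) = -(-1)*(-7)/12 = -1*7/12 = -7/12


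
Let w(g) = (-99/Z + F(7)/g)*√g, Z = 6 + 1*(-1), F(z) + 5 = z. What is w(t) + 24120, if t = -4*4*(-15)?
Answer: 24120 - 475*√15/6 ≈ 23813.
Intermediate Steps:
F(z) = -5 + z
t = 240 (t = -16*(-15) = 240)
Z = 5 (Z = 6 - 1 = 5)
w(g) = √g*(-99/5 + 2/g) (w(g) = (-99/5 + (-5 + 7)/g)*√g = (-99*⅕ + 2/g)*√g = (-99/5 + 2/g)*√g = √g*(-99/5 + 2/g))
w(t) + 24120 = (10 - 99*240)/(5*√240) + 24120 = (√15/60)*(10 - 23760)/5 + 24120 = (⅕)*(√15/60)*(-23750) + 24120 = -475*√15/6 + 24120 = 24120 - 475*√15/6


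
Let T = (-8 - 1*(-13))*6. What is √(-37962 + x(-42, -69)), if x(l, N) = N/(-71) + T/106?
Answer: 2*I*√134382641673/3763 ≈ 194.84*I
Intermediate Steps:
T = 30 (T = (-8 + 13)*6 = 5*6 = 30)
x(l, N) = 15/53 - N/71 (x(l, N) = N/(-71) + 30/106 = N*(-1/71) + 30*(1/106) = -N/71 + 15/53 = 15/53 - N/71)
√(-37962 + x(-42, -69)) = √(-37962 + (15/53 - 1/71*(-69))) = √(-37962 + (15/53 + 69/71)) = √(-37962 + 4722/3763) = √(-142846284/3763) = 2*I*√134382641673/3763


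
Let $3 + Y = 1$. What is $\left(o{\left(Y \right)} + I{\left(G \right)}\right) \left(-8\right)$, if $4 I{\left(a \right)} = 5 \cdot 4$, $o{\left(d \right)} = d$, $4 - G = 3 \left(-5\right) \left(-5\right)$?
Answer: $-24$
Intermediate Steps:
$Y = -2$ ($Y = -3 + 1 = -2$)
$G = -71$ ($G = 4 - 3 \left(-5\right) \left(-5\right) = 4 - \left(-15\right) \left(-5\right) = 4 - 75 = -71$)
$I{\left(a \right)} = 5$ ($I{\left(a \right)} = \frac{5 \cdot 4}{4} = \frac{1}{4} \cdot 20 = 5$)
$\left(o{\left(Y \right)} + I{\left(G \right)}\right) \left(-8\right) = \left(-2 + 5\right) \left(-8\right) = 3 \left(-8\right) = -24$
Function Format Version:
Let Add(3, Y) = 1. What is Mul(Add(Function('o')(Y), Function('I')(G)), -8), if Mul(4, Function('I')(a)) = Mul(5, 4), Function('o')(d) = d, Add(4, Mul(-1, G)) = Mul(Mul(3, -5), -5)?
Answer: -24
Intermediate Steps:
Y = -2 (Y = Add(-3, 1) = -2)
G = -71 (G = Add(4, Mul(-1, Mul(Mul(3, -5), -5))) = Add(4, Mul(-1, Mul(-15, -5))) = Add(4, Mul(-1, 75)) = Add(4, -75) = -71)
Function('I')(a) = 5 (Function('I')(a) = Mul(Rational(1, 4), Mul(5, 4)) = Mul(Rational(1, 4), 20) = 5)
Mul(Add(Function('o')(Y), Function('I')(G)), -8) = Mul(Add(-2, 5), -8) = Mul(3, -8) = -24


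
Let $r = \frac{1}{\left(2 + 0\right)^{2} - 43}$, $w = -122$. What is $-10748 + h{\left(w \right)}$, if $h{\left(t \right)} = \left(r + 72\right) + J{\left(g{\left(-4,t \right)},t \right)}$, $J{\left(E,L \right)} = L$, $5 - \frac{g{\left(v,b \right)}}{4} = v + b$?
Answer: $- \frac{421123}{39} \approx -10798.0$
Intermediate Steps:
$g{\left(v,b \right)} = 20 - 4 b - 4 v$ ($g{\left(v,b \right)} = 20 - 4 \left(v + b\right) = 20 - 4 \left(b + v\right) = 20 - \left(4 b + 4 v\right) = 20 - 4 b - 4 v$)
$r = - \frac{1}{39}$ ($r = \frac{1}{2^{2} - 43} = \frac{1}{4 - 43} = \frac{1}{-39} = - \frac{1}{39} \approx -0.025641$)
$h{\left(t \right)} = \frac{2807}{39} + t$ ($h{\left(t \right)} = \left(- \frac{1}{39} + 72\right) + t = \frac{2807}{39} + t$)
$-10748 + h{\left(w \right)} = -10748 + \left(\frac{2807}{39} - 122\right) = -10748 - \frac{1951}{39} = - \frac{421123}{39}$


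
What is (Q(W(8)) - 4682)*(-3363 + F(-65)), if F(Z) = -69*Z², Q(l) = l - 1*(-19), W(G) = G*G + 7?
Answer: 1354125696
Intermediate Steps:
W(G) = 7 + G² (W(G) = G² + 7 = 7 + G²)
Q(l) = 19 + l (Q(l) = l + 19 = 19 + l)
(Q(W(8)) - 4682)*(-3363 + F(-65)) = ((19 + (7 + 8²)) - 4682)*(-3363 - 69*(-65)²) = ((19 + (7 + 64)) - 4682)*(-3363 - 69*4225) = ((19 + 71) - 4682)*(-3363 - 291525) = (90 - 4682)*(-294888) = -4592*(-294888) = 1354125696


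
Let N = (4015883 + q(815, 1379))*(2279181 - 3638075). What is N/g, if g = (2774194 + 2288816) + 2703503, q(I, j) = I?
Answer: -5458266812012/7766513 ≈ -7.0280e+5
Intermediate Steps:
g = 7766513 (g = 5063010 + 2703503 = 7766513)
N = -5458266812012 (N = (4015883 + 815)*(2279181 - 3638075) = 4016698*(-1358894) = -5458266812012)
N/g = -5458266812012/7766513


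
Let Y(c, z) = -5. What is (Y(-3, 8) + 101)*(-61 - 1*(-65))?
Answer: 384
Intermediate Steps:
(Y(-3, 8) + 101)*(-61 - 1*(-65)) = (-5 + 101)*(-61 - 1*(-65)) = 96*(-61 + 65) = 96*4 = 384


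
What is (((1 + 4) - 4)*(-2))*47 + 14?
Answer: -80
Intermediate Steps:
(((1 + 4) - 4)*(-2))*47 + 14 = ((5 - 4)*(-2))*47 + 14 = (1*(-2))*47 + 14 = -2*47 + 14 = -94 + 14 = -80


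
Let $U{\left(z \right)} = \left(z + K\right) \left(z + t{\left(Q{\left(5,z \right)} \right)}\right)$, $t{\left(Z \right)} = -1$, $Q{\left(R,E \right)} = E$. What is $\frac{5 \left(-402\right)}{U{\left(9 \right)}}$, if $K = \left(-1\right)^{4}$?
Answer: $- \frac{201}{8} \approx -25.125$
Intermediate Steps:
$K = 1$
$U{\left(z \right)} = \left(1 + z\right) \left(-1 + z\right)$ ($U{\left(z \right)} = \left(z + 1\right) \left(z - 1\right) = \left(1 + z\right) \left(-1 + z\right)$)
$\frac{5 \left(-402\right)}{U{\left(9 \right)}} = \frac{5 \left(-402\right)}{-1 + 9^{2}} = - \frac{2010}{-1 + 81} = - \frac{2010}{80} = \left(-2010\right) \frac{1}{80} = - \frac{201}{8}$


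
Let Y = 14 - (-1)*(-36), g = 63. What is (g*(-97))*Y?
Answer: 134442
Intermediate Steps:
Y = -22 (Y = 14 - 1*36 = 14 - 36 = -22)
(g*(-97))*Y = (63*(-97))*(-22) = -6111*(-22) = 134442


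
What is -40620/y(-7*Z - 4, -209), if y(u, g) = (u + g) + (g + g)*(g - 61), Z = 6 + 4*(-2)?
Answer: -40620/112661 ≈ -0.36055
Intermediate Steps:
Z = -2 (Z = 6 - 8 = -2)
y(u, g) = g + u + 2*g*(-61 + g) (y(u, g) = (g + u) + (2*g)*(-61 + g) = (g + u) + 2*g*(-61 + g) = g + u + 2*g*(-61 + g))
-40620/y(-7*Z - 4, -209) = -40620/((-7*(-2) - 4) - 121*(-209) + 2*(-209)²) = -40620/((14 - 4) + 25289 + 2*43681) = -40620/(10 + 25289 + 87362) = -40620/112661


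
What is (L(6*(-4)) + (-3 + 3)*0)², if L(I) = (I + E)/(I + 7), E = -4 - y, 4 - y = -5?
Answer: 1369/289 ≈ 4.7370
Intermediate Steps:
y = 9 (y = 4 - 1*(-5) = 4 + 5 = 9)
E = -13 (E = -4 - 1*9 = -4 - 9 = -13)
L(I) = (-13 + I)/(7 + I) (L(I) = (I - 13)/(I + 7) = (-13 + I)/(7 + I))
(L(6*(-4)) + (-3 + 3)*0)² = ((-13 + 6*(-4))/(7 + 6*(-4)) + (-3 + 3)*0)² = ((-13 - 24)/(7 - 24) + 0*0)² = (-37/(-17) + 0)² = (-1/17*(-37) + 0)² = (37/17 + 0)² = (37/17)² = 1369/289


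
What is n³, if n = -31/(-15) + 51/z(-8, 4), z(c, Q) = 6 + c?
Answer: -347428927/27000 ≈ -12868.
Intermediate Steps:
n = -703/30 (n = -31/(-15) + 51/(6 - 8) = -31*(-1/15) + 51/(-2) = 31/15 + 51*(-½) = 31/15 - 51/2 = -703/30 ≈ -23.433)
n³ = (-703/30)³ = -347428927/27000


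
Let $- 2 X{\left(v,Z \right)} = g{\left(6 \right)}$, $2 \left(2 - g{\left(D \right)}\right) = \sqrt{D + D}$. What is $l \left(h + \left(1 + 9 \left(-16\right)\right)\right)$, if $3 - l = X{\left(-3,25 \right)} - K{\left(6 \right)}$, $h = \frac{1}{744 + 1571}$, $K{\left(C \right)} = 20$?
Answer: $- \frac{7945056}{2315} + \frac{165522 \sqrt{3}}{2315} \approx -3308.1$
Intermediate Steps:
$g{\left(D \right)} = 2 - \frac{\sqrt{2} \sqrt{D}}{2}$ ($g{\left(D \right)} = 2 - \frac{\sqrt{D + D}}{2} = 2 - \frac{\sqrt{2 D}}{2} = 2 - \frac{\sqrt{2} \sqrt{D}}{2}$)
$X{\left(v,Z \right)} = -1 + \frac{\sqrt{3}}{2}$ ($X{\left(v,Z \right)} = - \frac{2 - \frac{\sqrt{2} \sqrt{6}}{2}}{2} = - \frac{2 - \sqrt{3}}{2} = -1 + \frac{\sqrt{3}}{2}$)
$h = \frac{1}{2315} \approx 0.00043197$
$l = 24 - \frac{\sqrt{3}}{2}$ ($l = 3 - \left(\left(-1 + \frac{\sqrt{3}}{2}\right) - 20\right) = 3 - \left(-21 + \frac{\sqrt{3}}{2}\right) = 3 + \left(21 - \frac{\sqrt{3}}{2}\right) = 24 - \frac{\sqrt{3}}{2} \approx 23.134$)
$l \left(h + \left(1 + 9 \left(-16\right)\right)\right) = \left(24 - \frac{\sqrt{3}}{2}\right) \left(\frac{1}{2315} + \left(1 + 9 \left(-16\right)\right)\right) = \left(24 - \frac{\sqrt{3}}{2}\right) \left(\frac{1}{2315} + \left(1 - 144\right)\right) = \left(24 - \frac{\sqrt{3}}{2}\right) \left(\frac{1}{2315} - 143\right) = \left(24 - \frac{\sqrt{3}}{2}\right) \left(- \frac{331044}{2315}\right) = - \frac{7945056}{2315} + \frac{165522 \sqrt{3}}{2315}$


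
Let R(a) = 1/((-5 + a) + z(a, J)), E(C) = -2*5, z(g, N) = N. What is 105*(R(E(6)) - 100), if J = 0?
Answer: -10507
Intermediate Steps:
E(C) = -10
R(a) = 1/(-5 + a) (R(a) = 1/((-5 + a) + 0) = 1/(-5 + a))
105*(R(E(6)) - 100) = 105*(1/(-5 - 10) - 100) = 105*(1/(-15) - 100) = 105*(-1/15 - 100) = 105*(-1501/15) = -10507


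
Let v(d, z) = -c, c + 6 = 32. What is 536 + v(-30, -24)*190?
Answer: -4404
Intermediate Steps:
c = 26 (c = -6 + 32 = 26)
v(d, z) = -26 (v(d, z) = -1*26 = -26)
536 + v(-30, -24)*190 = 536 - 26*190 = 536 - 4940 = -4404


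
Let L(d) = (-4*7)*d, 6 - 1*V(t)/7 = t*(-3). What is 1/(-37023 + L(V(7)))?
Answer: -1/42315 ≈ -2.3632e-5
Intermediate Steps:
V(t) = 42 + 21*t (V(t) = 42 - 7*t*(-3) = 42 - (-21)*t = 42 + 21*t)
L(d) = -28*d
1/(-37023 + L(V(7))) = 1/(-37023 - 28*(42 + 21*7)) = 1/(-37023 - 28*(42 + 147)) = 1/(-37023 - 28*189) = 1/(-37023 - 5292) = 1/(-42315) = -1/42315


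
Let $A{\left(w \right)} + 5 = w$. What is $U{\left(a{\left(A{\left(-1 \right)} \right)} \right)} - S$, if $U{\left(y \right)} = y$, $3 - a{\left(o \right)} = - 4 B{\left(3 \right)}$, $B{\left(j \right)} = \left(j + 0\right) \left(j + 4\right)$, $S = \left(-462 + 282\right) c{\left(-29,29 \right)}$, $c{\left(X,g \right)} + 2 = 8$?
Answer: $1167$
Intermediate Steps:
$c{\left(X,g \right)} = 6$ ($c{\left(X,g \right)} = -2 + 8 = 6$)
$A{\left(w \right)} = -5 + w$
$S = -1080$ ($S = \left(-462 + 282\right) 6 = \left(-180\right) 6 = -1080$)
$B{\left(j \right)} = j \left(4 + j\right)$
$a{\left(o \right)} = 87$ ($a{\left(o \right)} = 3 - - 4 \cdot 3 \left(4 + 3\right) = 3 - - 4 \cdot 3 \cdot 7 = 3 - \left(-4\right) 21 = 3 - -84 = 3 + 84 = 87$)
$U{\left(a{\left(A{\left(-1 \right)} \right)} \right)} - S = 87 - -1080 = 87 + 1080 = 1167$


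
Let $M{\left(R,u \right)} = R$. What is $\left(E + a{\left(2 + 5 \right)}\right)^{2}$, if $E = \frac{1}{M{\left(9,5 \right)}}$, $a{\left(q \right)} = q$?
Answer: $\frac{4096}{81} \approx 50.568$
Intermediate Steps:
$E = \frac{1}{9} \approx 0.11111$
$\left(E + a{\left(2 + 5 \right)}\right)^{2} = \left(\frac{1}{9} + \left(2 + 5\right)\right)^{2} = \left(\frac{1}{9} + 7\right)^{2} = \left(\frac{64}{9}\right)^{2} = \frac{4096}{81}$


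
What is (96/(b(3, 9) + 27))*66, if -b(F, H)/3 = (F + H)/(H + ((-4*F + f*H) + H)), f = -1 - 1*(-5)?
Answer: 14784/61 ≈ 242.36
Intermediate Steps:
f = 4 (f = -1 + 5 = 4)
b(F, H) = -3*(F + H)/(-4*F + 6*H) (b(F, H) = -3*(F + H)/(H + ((-4*F + 4*H) + H)) = -3*(F + H)/(H + (-4*F + 5*H)) = -3*(F + H)/(-4*F + 6*H))
(96/(b(3, 9) + 27))*66 = (96/(3*(3 + 9)/(2*(-3*9 + 2*3)) + 27))*66 = (96/((3/2)*12/(-27 + 6) + 27))*66 = (96/((3/2)*12/(-21) + 27))*66 = (96/((3/2)*(-1/21)*12 + 27))*66 = (96/(-6/7 + 27))*66 = (96/(183/7))*66 = ((7/183)*96)*66 = (224/61)*66 = 14784/61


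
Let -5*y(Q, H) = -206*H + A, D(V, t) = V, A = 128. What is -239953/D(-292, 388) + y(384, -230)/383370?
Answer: 76656672619/93286700 ≈ 821.73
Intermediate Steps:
y(Q, H) = -128/5 + 206*H/5 (y(Q, H) = -(-206*H + 128)/5 = -(128 - 206*H)/5 = -128/5 + 206*H/5)
-239953/D(-292, 388) + y(384, -230)/383370 = -239953/(-292) + (-128/5 + (206/5)*(-230))/383370 = -239953*(-1/292) + (-128/5 - 9476)*(1/383370) = 239953/292 - 47508/5*1/383370 = 239953/292 - 7918/319475 = 76656672619/93286700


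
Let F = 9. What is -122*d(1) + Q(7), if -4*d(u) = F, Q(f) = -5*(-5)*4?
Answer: 749/2 ≈ 374.50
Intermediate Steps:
Q(f) = 100 (Q(f) = 25*4 = 100)
d(u) = -9/4 (d(u) = -¼*9 = -9/4)
-122*d(1) + Q(7) = -122*(-9/4) + 100 = 549/2 + 100 = 749/2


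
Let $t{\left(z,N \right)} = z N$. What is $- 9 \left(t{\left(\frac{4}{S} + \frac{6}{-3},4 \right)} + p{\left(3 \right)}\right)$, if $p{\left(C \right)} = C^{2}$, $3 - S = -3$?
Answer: $-33$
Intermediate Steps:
$S = 6$ ($S = 3 - -3 = 3 + 3 = 6$)
$t{\left(z,N \right)} = N z$
$- 9 \left(t{\left(\frac{4}{S} + \frac{6}{-3},4 \right)} + p{\left(3 \right)}\right) = - 9 \left(4 \left(\frac{4}{6} + \frac{6}{-3}\right) + 3^{2}\right) = - 9 \left(4 \left(4 \cdot \frac{1}{6} + 6 \left(- \frac{1}{3}\right)\right) + 9\right) = - 9 \left(4 \left(\frac{2}{3} - 2\right) + 9\right) = - 9 \left(4 \left(- \frac{4}{3}\right) + 9\right) = - 9 \left(- \frac{16}{3} + 9\right) = \left(-9\right) \frac{11}{3} = -33$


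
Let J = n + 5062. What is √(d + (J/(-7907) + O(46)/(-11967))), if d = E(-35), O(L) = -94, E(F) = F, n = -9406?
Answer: I*√308384105256593121/94623069 ≈ 5.8688*I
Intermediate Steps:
d = -35
J = -4344 (J = -9406 + 5062 = -4344)
√(d + (J/(-7907) + O(46)/(-11967))) = √(-35 + (-4344/(-7907) - 94/(-11967))) = √(-35 + (-4344*(-1/7907) - 94*(-1/11967))) = √(-35 + (4344/7907 + 94/11967)) = √(-35 + 52727906/94623069) = √(-3259079509/94623069) = I*√308384105256593121/94623069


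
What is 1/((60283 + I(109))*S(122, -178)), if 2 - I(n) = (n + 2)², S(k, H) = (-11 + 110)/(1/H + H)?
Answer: -31685/845221608 ≈ -3.7487e-5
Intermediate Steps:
S(k, H) = 99/(H + 1/H)
I(n) = 2 - (2 + n)² (I(n) = 2 - (n + 2)² = 2 - (2 + n)²)
1/((60283 + I(109))*S(122, -178)) = 1/((60283 + (2 - (2 + 109)²))*((99*(-178)/(1 + (-178)²)))) = 1/((60283 + (2 - 1*111²))*((99*(-178)/(1 + 31684)))) = 1/((60283 + (2 - 1*12321))*((99*(-178)/31685))) = 1/((60283 + (2 - 12321))*((99*(-178)*(1/31685)))) = 1/((60283 - 12319)*(-17622/31685)) = -31685/17622/47964 = (1/47964)*(-31685/17622) = -31685/845221608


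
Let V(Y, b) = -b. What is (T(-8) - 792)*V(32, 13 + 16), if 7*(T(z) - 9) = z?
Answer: 159181/7 ≈ 22740.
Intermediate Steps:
T(z) = 9 + z/7
(T(-8) - 792)*V(32, 13 + 16) = ((9 + (⅐)*(-8)) - 792)*(-(13 + 16)) = ((9 - 8/7) - 792)*(-1*29) = (55/7 - 792)*(-29) = -5489/7*(-29) = 159181/7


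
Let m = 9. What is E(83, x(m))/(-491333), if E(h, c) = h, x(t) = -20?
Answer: -83/491333 ≈ -0.00016893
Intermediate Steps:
E(83, x(m))/(-491333) = 83/(-491333) = 83*(-1/491333) = -83/491333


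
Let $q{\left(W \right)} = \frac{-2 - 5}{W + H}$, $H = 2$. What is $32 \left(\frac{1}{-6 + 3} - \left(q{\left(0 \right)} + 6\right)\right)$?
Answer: $- \frac{272}{3} \approx -90.667$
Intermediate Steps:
$q{\left(W \right)} = - \frac{7}{2 + W}$ ($q{\left(W \right)} = \frac{-2 - 5}{W + 2} = - \frac{7}{2 + W}$)
$32 \left(\frac{1}{-6 + 3} - \left(q{\left(0 \right)} + 6\right)\right) = 32 \left(\frac{1}{-6 + 3} - \left(- \frac{7}{2 + 0} + 6\right)\right) = 32 \left(\frac{1}{-3} - \left(- \frac{7}{2} + 6\right)\right) = 32 \left(- \frac{1}{3} - \left(\left(-7\right) \frac{1}{2} + 6\right)\right) = 32 \left(- \frac{1}{3} - \left(- \frac{7}{2} + 6\right)\right) = 32 \left(- \frac{1}{3} - \frac{5}{2}\right) = 32 \left(- \frac{17}{6}\right) = - \frac{272}{3}$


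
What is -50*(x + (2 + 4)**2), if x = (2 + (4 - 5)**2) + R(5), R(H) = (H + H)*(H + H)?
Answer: -6950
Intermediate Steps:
R(H) = 4*H**2 (R(H) = (2*H)*(2*H) = 4*H**2)
x = 103 (x = (2 + (4 - 5)**2) + 4*5**2 = (2 + (-1)**2) + 4*25 = (2 + 1) + 100 = 3 + 100 = 103)
-50*(x + (2 + 4)**2) = -50*(103 + (2 + 4)**2) = -50*(103 + 6**2) = -50*(103 + 36) = -50*139 = -6950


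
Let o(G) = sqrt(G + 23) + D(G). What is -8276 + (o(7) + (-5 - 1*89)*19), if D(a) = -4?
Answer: -10066 + sqrt(30) ≈ -10061.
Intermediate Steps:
o(G) = -4 + sqrt(23 + G) (o(G) = sqrt(G + 23) - 4 = sqrt(23 + G) - 4 = -4 + sqrt(23 + G))
-8276 + (o(7) + (-5 - 1*89)*19) = -8276 + ((-4 + sqrt(23 + 7)) + (-5 - 1*89)*19) = -8276 + ((-4 + sqrt(30)) + (-5 - 89)*19) = -8276 + ((-4 + sqrt(30)) - 94*19) = -8276 + ((-4 + sqrt(30)) - 1786) = -8276 + (-1790 + sqrt(30)) = -10066 + sqrt(30)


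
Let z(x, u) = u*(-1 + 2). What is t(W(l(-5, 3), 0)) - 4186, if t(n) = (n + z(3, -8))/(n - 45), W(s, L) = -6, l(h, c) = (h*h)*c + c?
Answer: -213472/51 ≈ -4185.7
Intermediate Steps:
l(h, c) = c + c*h**2 (l(h, c) = h**2*c + c = c*h**2 + c = c + c*h**2)
z(x, u) = u (z(x, u) = u*1 = u)
t(n) = (-8 + n)/(-45 + n) (t(n) = (n - 8)/(n - 45) = (-8 + n)/(-45 + n))
t(W(l(-5, 3), 0)) - 4186 = (-8 - 6)/(-45 - 6) - 4186 = -14/(-51) - 4186 = -1/51*(-14) - 4186 = 14/51 - 4186 = -213472/51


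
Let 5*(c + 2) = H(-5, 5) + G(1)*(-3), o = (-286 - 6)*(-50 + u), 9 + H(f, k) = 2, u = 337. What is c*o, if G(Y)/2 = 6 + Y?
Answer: 4944436/5 ≈ 9.8889e+5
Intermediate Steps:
G(Y) = 12 + 2*Y (G(Y) = 2*(6 + Y) = 12 + 2*Y)
H(f, k) = -7 (H(f, k) = -9 + 2 = -7)
o = -83804 (o = (-286 - 6)*(-50 + 337) = -292*287 = -83804)
c = -59/5 (c = -2 + (-7 + (12 + 2*1)*(-3))/5 = -2 + (-7 + (12 + 2)*(-3))/5 = -2 + (-7 + 14*(-3))/5 = -2 + (-7 - 42)/5 = -2 + (⅕)*(-49) = -2 - 49/5 = -59/5 ≈ -11.800)
c*o = -59/5*(-83804) = 4944436/5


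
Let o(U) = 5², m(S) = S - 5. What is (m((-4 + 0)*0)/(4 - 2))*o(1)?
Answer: -125/2 ≈ -62.500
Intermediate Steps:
m(S) = -5 + S
o(U) = 25
(m((-4 + 0)*0)/(4 - 2))*o(1) = ((-5 + (-4 + 0)*0)/(4 - 2))*25 = ((-5 - 4*0)/2)*25 = ((-5 + 0)/2)*25 = ((½)*(-5))*25 = -5/2*25 = -125/2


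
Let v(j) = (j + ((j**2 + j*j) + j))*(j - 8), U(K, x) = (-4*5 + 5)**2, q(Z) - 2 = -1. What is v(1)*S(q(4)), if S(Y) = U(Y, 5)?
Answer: -6300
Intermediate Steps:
q(Z) = 1 (q(Z) = 2 - 1 = 1)
U(K, x) = 225 (U(K, x) = (-20 + 5)**2 = (-15)**2 = 225)
S(Y) = 225
v(j) = (-8 + j)*(2*j + 2*j**2) (v(j) = (j + ((j**2 + j**2) + j))*(-8 + j) = (j + (2*j**2 + j))*(-8 + j) = (j + (j + 2*j**2))*(-8 + j) = (2*j + 2*j**2)*(-8 + j) = (-8 + j)*(2*j + 2*j**2))
v(1)*S(q(4)) = (2*1*(-8 + 1**2 - 7*1))*225 = (2*1*(-8 + 1 - 7))*225 = (2*1*(-14))*225 = -28*225 = -6300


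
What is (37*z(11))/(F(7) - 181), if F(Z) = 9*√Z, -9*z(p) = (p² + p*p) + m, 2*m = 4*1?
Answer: 817034/144873 + 4514*√7/16097 ≈ 6.3816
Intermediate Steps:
m = 2 (m = (4*1)/2 = (½)*4 = 2)
z(p) = -2/9 - 2*p²/9 (z(p) = -((p² + p*p) + 2)/9 = -((p² + p²) + 2)/9 = -(2*p² + 2)/9 = -(2 + 2*p²)/9 = -2/9 - 2*p²/9)
(37*z(11))/(F(7) - 181) = (37*(-2/9 - 2/9*11²))/(9*√7 - 181) = (37*(-2/9 - 2/9*121))/(-181 + 9*√7) = (37*(-2/9 - 242/9))/(-181 + 9*√7) = (37*(-244/9))/(-181 + 9*√7) = -9028/(9*(-181 + 9*√7))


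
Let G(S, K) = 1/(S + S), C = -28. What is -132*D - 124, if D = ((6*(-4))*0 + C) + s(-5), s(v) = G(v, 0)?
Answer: 17926/5 ≈ 3585.2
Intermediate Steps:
G(S, K) = 1/(2*S)
s(v) = 1/(2*v)
D = -281/10 (D = ((6*(-4))*0 - 28) + (½)/(-5) = (-24*0 - 28) + (½)*(-⅕) = (0 - 28) - ⅒ = -28 - ⅒ = -281/10 ≈ -28.100)
-132*D - 124 = -132*(-281/10) - 124 = 18546/5 - 124 = 17926/5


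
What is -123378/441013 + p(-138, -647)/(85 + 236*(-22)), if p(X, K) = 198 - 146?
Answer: -653024122/2252253391 ≈ -0.28994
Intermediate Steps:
p(X, K) = 52
-123378/441013 + p(-138, -647)/(85 + 236*(-22)) = -123378/441013 + 52/(85 + 236*(-22)) = -123378*1/441013 + 52/(85 - 5192) = -123378/441013 + 52/(-5107) = -123378/441013 + 52*(-1/5107) = -123378/441013 - 52/5107 = -653024122/2252253391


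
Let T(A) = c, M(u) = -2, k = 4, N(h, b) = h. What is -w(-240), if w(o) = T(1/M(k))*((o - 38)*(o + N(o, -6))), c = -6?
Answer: 800640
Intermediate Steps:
T(A) = -6
w(o) = -12*o*(-38 + o) (w(o) = -6*(o - 38)*(o + o) = -6*(-38 + o)*2*o = -12*o*(-38 + o))
-w(-240) = -12*(-240)*(38 - 1*(-240)) = -12*(-240)*(38 + 240) = -12*(-240)*278 = -1*(-800640) = 800640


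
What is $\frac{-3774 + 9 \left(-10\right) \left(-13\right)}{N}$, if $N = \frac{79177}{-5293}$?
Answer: $\frac{1968996}{11311} \approx 174.08$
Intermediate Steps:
$N = - \frac{79177}{5293}$ ($N = 79177 \left(- \frac{1}{5293}\right) = - \frac{79177}{5293} \approx -14.959$)
$\frac{-3774 + 9 \left(-10\right) \left(-13\right)}{N} = \frac{-3774 + 9 \left(-10\right) \left(-13\right)}{- \frac{79177}{5293}} = \left(-3774 - -1170\right) \left(- \frac{5293}{79177}\right) = \left(-3774 + 1170\right) \left(- \frac{5293}{79177}\right) = \left(-2604\right) \left(- \frac{5293}{79177}\right) = \frac{1968996}{11311}$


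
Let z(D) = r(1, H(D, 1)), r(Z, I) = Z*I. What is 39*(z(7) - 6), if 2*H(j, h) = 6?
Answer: -117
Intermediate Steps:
H(j, h) = 3 (H(j, h) = (1/2)*6 = 3)
r(Z, I) = I*Z
z(D) = 3 (z(D) = 3*1 = 3)
39*(z(7) - 6) = 39*(3 - 6) = 39*(-3) = -117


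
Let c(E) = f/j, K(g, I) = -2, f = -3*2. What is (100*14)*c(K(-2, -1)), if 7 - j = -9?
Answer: -525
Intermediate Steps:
f = -6
j = 16 (j = 7 - 1*(-9) = 7 + 9 = 16)
c(E) = -3/8 (c(E) = -6/16 = -6*1/16 = -3/8)
(100*14)*c(K(-2, -1)) = (100*14)*(-3/8) = 1400*(-3/8) = -525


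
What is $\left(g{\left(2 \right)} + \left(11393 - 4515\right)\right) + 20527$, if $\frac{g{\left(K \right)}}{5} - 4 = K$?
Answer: $27435$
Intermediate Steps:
$g{\left(K \right)} = 20 + 5 K$
$\left(g{\left(2 \right)} + \left(11393 - 4515\right)\right) + 20527 = \left(\left(20 + 5 \cdot 2\right) + \left(11393 - 4515\right)\right) + 20527 = \left(\left(20 + 10\right) + 6878\right) + 20527 = \left(30 + 6878\right) + 20527 = 6908 + 20527 = 27435$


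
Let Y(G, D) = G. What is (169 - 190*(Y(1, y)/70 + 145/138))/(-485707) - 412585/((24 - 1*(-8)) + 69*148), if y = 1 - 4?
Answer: -96790824092789/2403206351364 ≈ -40.276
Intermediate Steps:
y = -3
(169 - 190*(Y(1, y)/70 + 145/138))/(-485707) - 412585/((24 - 1*(-8)) + 69*148) = (169 - 190*(1/70 + 145/138))/(-485707) - 412585/((24 - 1*(-8)) + 69*148) = (169 - 190*(1*(1/70) + 145*(1/138)))*(-1/485707) - 412585/((24 + 8) + 10212) = (169 - 190*(1/70 + 145/138))*(-1/485707) - 412585/(32 + 10212) = (169 - 190*2572/2415)*(-1/485707) - 412585/10244 = (169 - 97736/483)*(-1/485707) - 412585*1/10244 = -16109/483*(-1/485707) - 412585/10244 = 16109/234596481 - 412585/10244 = -96790824092789/2403206351364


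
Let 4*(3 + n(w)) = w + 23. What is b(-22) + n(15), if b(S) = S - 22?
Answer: -75/2 ≈ -37.500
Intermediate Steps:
n(w) = 11/4 + w/4 (n(w) = -3 + (w + 23)/4 = -3 + (23 + w)/4 = -3 + (23/4 + w/4) = 11/4 + w/4)
b(S) = -22 + S
b(-22) + n(15) = (-22 - 22) + (11/4 + (¼)*15) = -44 + (11/4 + 15/4) = -44 + 13/2 = -75/2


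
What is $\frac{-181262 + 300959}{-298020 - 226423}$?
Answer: $- \frac{119697}{524443} \approx -0.22824$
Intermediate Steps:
$\frac{-181262 + 300959}{-298020 - 226423} = \frac{119697}{-524443} = 119697 \left(- \frac{1}{524443}\right) = - \frac{119697}{524443}$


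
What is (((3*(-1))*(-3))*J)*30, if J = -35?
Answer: -9450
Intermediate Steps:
(((3*(-1))*(-3))*J)*30 = (((3*(-1))*(-3))*(-35))*30 = (-3*(-3)*(-35))*30 = (9*(-35))*30 = -315*30 = -9450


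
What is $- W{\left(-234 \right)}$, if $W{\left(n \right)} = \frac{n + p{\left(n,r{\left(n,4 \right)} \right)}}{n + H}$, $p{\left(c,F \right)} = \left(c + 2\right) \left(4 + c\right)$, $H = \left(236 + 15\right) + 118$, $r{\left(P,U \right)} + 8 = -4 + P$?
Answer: $- \frac{53126}{135} \approx -393.53$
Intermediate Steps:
$r{\left(P,U \right)} = -12 + P$ ($r{\left(P,U \right)} = -8 + \left(-4 + P\right) = -12 + P$)
$H = 369$ ($H = 251 + 118 = 369$)
$p{\left(c,F \right)} = \left(2 + c\right) \left(4 + c\right)$
$W{\left(n \right)} = \frac{8 + n^{2} + 7 n}{369 + n}$ ($W{\left(n \right)} = \frac{n + \left(8 + n^{2} + 6 n\right)}{n + 369} = \frac{8 + n^{2} + 7 n}{369 + n}$)
$- W{\left(-234 \right)} = - \frac{8 + \left(-234\right)^{2} + 7 \left(-234\right)}{369 - 234} = - \frac{8 + 54756 - 1638}{135} = - \frac{53126}{135}$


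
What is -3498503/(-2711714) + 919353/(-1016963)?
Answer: 1064825705347/2757712804582 ≈ 0.38613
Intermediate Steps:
-3498503/(-2711714) + 919353/(-1016963) = -3498503*(-1/2711714) + 919353*(-1/1016963) = 3498503/2711714 - 919353/1016963 = 1064825705347/2757712804582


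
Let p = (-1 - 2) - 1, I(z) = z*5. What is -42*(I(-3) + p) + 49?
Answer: 847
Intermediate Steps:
I(z) = 5*z
p = -4 (p = -3 - 1 = -4)
-42*(I(-3) + p) + 49 = -42*(5*(-3) - 4) + 49 = -42*(-15 - 4) + 49 = -42*(-19) + 49 = 798 + 49 = 847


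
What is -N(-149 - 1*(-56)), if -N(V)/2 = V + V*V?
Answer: 17112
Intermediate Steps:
N(V) = -2*V - 2*V**2 (N(V) = -2*(V + V*V) = -2*(V + V**2) = -2*V - 2*V**2)
-N(-149 - 1*(-56)) = -(-2)*(-149 - 1*(-56))*(1 + (-149 - 1*(-56))) = -(-2)*(-149 + 56)*(1 + (-149 + 56)) = -(-2)*(-93)*(1 - 93) = -(-2)*(-93)*(-92) = -1*(-17112) = 17112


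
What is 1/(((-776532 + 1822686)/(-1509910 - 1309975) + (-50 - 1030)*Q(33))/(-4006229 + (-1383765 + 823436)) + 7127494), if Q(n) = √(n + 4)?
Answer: 10943439861762541876993433791615/77999301954074235705807044076139972947 - 121040446766913098500*√37/25999767318024745235269014692046657649 ≈ 1.4030e-7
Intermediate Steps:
Q(n) = √(4 + n)
1/(((-776532 + 1822686)/(-1509910 - 1309975) + (-50 - 1030)*Q(33))/(-4006229 + (-1383765 + 823436)) + 7127494) = 1/(((-776532 + 1822686)/(-1509910 - 1309975) + (-50 - 1030)*√(4 + 33))/(-4006229 + (-1383765 + 823436)) + 7127494) = 1/((1046154/(-2819885) - 1080*√37)/(-4006229 - 560329) + 7127494) = 1/((1046154*(-1/2819885) - 1080*√37)/(-4566558) + 7127494) = 1/((-1046154/2819885 - 1080*√37)*(-1/4566558) + 7127494) = 1/((174359/2146194734305 + 180*√37/761093) + 7127494) = 1/(15296990091590656029/2146194734305 + 180*√37/761093)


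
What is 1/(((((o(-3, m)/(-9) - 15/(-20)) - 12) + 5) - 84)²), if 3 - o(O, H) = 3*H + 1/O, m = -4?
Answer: 11664/98624761 ≈ 0.00011827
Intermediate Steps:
o(O, H) = 3 - 1/O - 3*H (o(O, H) = 3 - (3*H + 1/O) = 3 - (1/O + 3*H) = 3 + (-1/O - 3*H) = 3 - 1/O - 3*H)
1/(((((o(-3, m)/(-9) - 15/(-20)) - 12) + 5) - 84)²) = 1/((((((3 - 1/(-3) - 3*(-4))/(-9) - 15/(-20)) - 12) + 5) - 84)²) = 1/((((((3 - 1*(-⅓) + 12)*(-⅑) - 15*(-1/20)) - 12) + 5) - 84)²) = 1/((((((3 + ⅓ + 12)*(-⅑) + ¾) - 12) + 5) - 84)²) = 1/((((((46/3)*(-⅑) + ¾) - 12) + 5) - 84)²) = 1/(((((-46/27 + ¾) - 12) + 5) - 84)²) = 1/((((-103/108 - 12) + 5) - 84)²) = 1/(((-1399/108 + 5) - 84)²) = 1/((-859/108 - 84)²) = 1/((-9931/108)²) = 1/(98624761/11664) = 11664/98624761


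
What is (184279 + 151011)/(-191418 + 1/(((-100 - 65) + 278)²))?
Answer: -4281318010/2444216441 ≈ -1.7516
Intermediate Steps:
(184279 + 151011)/(-191418 + 1/(((-100 - 65) + 278)²)) = 335290/(-191418 + 1/((-165 + 278)²)) = 335290/(-191418 + 1/(113²)) = 335290/(-191418 + 1/12769) = 335290/(-2444216441/12769) = 335290*(-12769/2444216441) = -4281318010/2444216441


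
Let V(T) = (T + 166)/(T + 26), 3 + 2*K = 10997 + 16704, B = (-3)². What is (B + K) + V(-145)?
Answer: 235583/17 ≈ 13858.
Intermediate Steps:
B = 9
K = 13849 (K = -3/2 + (10997 + 16704)/2 = -3/2 + (½)*27701 = -3/2 + 27701/2 = 13849)
V(T) = (166 + T)/(26 + T)
(B + K) + V(-145) = (9 + 13849) + (166 - 145)/(26 - 145) = 13858 + 21/(-119) = 13858 - 1/119*21 = 13858 - 3/17 = 235583/17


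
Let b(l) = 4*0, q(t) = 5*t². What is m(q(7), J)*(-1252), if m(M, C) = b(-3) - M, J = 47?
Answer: 306740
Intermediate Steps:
b(l) = 0
m(M, C) = -M (m(M, C) = 0 - M = -M)
m(q(7), J)*(-1252) = -5*7²*(-1252) = -5*49*(-1252) = -1*245*(-1252) = -245*(-1252) = 306740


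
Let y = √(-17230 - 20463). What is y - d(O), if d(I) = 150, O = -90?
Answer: -150 + I*√37693 ≈ -150.0 + 194.15*I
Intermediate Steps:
y = I*√37693 (y = √(-37693) = I*√37693 ≈ 194.15*I)
y - d(O) = I*√37693 - 1*150 = I*√37693 - 150 = -150 + I*√37693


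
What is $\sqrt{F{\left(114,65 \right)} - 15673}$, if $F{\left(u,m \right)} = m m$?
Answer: $6 i \sqrt{318} \approx 107.0 i$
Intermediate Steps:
$F{\left(u,m \right)} = m^{2}$
$\sqrt{F{\left(114,65 \right)} - 15673} = \sqrt{65^{2} - 15673} = \sqrt{4225 - 15673} = \sqrt{-11448} = 6 i \sqrt{318}$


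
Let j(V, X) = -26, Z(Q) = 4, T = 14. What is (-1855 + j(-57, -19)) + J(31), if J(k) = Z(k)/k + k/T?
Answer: -815337/434 ≈ -1878.7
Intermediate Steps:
J(k) = 4/k + k/14
(-1855 + j(-57, -19)) + J(31) = (-1855 - 26) + (4/31 + (1/14)*31) = -1881 + (4*(1/31) + 31/14) = -1881 + (4/31 + 31/14) = -1881 + 1017/434 = -815337/434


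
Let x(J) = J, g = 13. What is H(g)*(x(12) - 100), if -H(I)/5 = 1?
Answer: 440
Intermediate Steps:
H(I) = -5 (H(I) = -5*1 = -5)
H(g)*(x(12) - 100) = -5*(12 - 100) = -5*(-88) = 440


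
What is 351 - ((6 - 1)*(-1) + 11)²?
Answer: 315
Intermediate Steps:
351 - ((6 - 1)*(-1) + 11)² = 351 - (5*(-1) + 11)² = 351 - (-5 + 11)² = 351 - 1*6² = 351 - 1*36 = 351 - 36 = 315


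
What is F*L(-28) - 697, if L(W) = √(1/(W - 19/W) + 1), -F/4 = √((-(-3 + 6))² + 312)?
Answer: -697 - 4*√20109045/255 ≈ -767.34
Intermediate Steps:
F = -4*√321 (F = -4*√((-(-3 + 6))² + 312) = -4*√((-1*3)² + 312) = -4*√((-3)² + 312) = -4*√(9 + 312) = -4*√321 ≈ -71.666)
L(W) = √(1 + 1/(W - 19/W))
F*L(-28) - 697 = (-4*√321)*√((-19 - 28 + (-28)²)/(-19 + (-28)²)) - 697 = (-4*√321)*√((-19 - 28 + 784)/(-19 + 784)) - 697 = (-4*√321)*√(737/765) - 697 = (-4*√321)*(√62645/255) - 697 = -4*√20109045/255 - 697 = -697 - 4*√20109045/255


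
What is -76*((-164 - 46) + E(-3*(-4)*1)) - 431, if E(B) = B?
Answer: 14617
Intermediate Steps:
-76*((-164 - 46) + E(-3*(-4)*1)) - 431 = -76*((-164 - 46) - 3*(-4)*1) - 431 = -76*(-210 + 12*1) - 431 = -76*(-210 + 12) - 431 = -76*(-198) - 431 = 15048 - 431 = 14617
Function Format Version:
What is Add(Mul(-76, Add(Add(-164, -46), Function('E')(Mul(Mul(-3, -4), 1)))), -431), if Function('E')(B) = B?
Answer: 14617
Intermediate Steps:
Add(Mul(-76, Add(Add(-164, -46), Function('E')(Mul(Mul(-3, -4), 1)))), -431) = Add(Mul(-76, Add(Add(-164, -46), Mul(Mul(-3, -4), 1))), -431) = Add(Mul(-76, Add(-210, Mul(12, 1))), -431) = Add(Mul(-76, Add(-210, 12)), -431) = Add(Mul(-76, -198), -431) = Add(15048, -431) = 14617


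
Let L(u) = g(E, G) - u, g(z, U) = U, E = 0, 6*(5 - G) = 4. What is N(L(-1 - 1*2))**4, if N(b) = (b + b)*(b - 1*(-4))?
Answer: 5008715616256/6561 ≈ 7.6341e+8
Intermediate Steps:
G = 13/3 (G = 5 - 1/6*4 = 5 - 2/3 = 13/3 ≈ 4.3333)
L(u) = 13/3 - u
N(b) = 2*b*(4 + b) (N(b) = (2*b)*(b + 4) = (2*b)*(4 + b) = 2*b*(4 + b))
N(L(-1 - 1*2))**4 = (2*(13/3 - (-1 - 1*2))*(4 + (13/3 - (-1 - 1*2))))**4 = (2*(13/3 - (-1 - 2))*(4 + (13/3 - (-1 - 2))))**4 = (2*(13/3 - 1*(-3))*(4 + (13/3 - 1*(-3))))**4 = (2*(13/3 + 3)*(4 + (13/3 + 3)))**4 = (2*(22/3)*(4 + 22/3))**4 = (2*(22/3)*(34/3))**4 = (1496/9)**4 = 5008715616256/6561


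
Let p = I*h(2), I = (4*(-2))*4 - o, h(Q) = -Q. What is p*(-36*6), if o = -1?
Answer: -13392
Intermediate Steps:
I = -31 (I = (4*(-2))*4 - 1*(-1) = -8*4 + 1 = -32 + 1 = -31)
p = 62 (p = -(-31)*2 = -31*(-2) = 62)
p*(-36*6) = 62*(-36*6) = 62*(-216) = -13392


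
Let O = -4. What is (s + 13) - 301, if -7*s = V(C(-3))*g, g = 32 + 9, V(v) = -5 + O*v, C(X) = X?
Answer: -329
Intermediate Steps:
V(v) = -5 - 4*v
g = 41
s = -41 (s = -(-5 - 4*(-3))*41/7 = -(-5 + 12)*41/7 = -41 ≈ -41.000)
(s + 13) - 301 = (-41 + 13) - 301 = -28 - 301 = -329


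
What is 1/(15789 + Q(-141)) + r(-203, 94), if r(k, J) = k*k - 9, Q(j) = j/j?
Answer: 650548001/15790 ≈ 41200.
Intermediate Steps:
Q(j) = 1
r(k, J) = -9 + k² (r(k, J) = k² - 9 = -9 + k²)
1/(15789 + Q(-141)) + r(-203, 94) = 1/(15789 + 1) + (-9 + (-203)²) = 1/15790 + (-9 + 41209) = 1/15790 + 41200 = 650548001/15790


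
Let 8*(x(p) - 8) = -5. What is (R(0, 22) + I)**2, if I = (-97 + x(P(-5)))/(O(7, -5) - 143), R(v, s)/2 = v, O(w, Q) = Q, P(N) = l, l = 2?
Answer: 514089/1401856 ≈ 0.36672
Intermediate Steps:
P(N) = 2
x(p) = 59/8 (x(p) = 8 + (1/8)*(-5) = 8 - 5/8 = 59/8)
R(v, s) = 2*v
I = 717/1184 (I = (-97 + 59/8)/(-5 - 143) = -717/8/(-148) = -717/8*(-1/148) = 717/1184 ≈ 0.60557)
(R(0, 22) + I)**2 = (2*0 + 717/1184)**2 = (0 + 717/1184)**2 = (717/1184)**2 = 514089/1401856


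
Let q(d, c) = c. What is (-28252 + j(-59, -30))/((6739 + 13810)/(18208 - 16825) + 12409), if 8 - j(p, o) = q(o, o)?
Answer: -19509981/8591098 ≈ -2.2710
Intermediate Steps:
j(p, o) = 8 - o
(-28252 + j(-59, -30))/((6739 + 13810)/(18208 - 16825) + 12409) = (-28252 + (8 - 1*(-30)))/((6739 + 13810)/(18208 - 16825) + 12409) = (-28252 + (8 + 30))/(20549/1383 + 12409) = (-28252 + 38)/(20549*(1/1383) + 12409) = -28214/(20549/1383 + 12409) = -28214/17182196/1383 = -28214*1383/17182196 = -19509981/8591098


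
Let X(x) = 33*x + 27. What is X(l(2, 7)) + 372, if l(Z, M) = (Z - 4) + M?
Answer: 564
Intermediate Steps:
l(Z, M) = -4 + M + Z (l(Z, M) = (-4 + Z) + M = -4 + M + Z)
X(x) = 27 + 33*x
X(l(2, 7)) + 372 = (27 + 33*(-4 + 7 + 2)) + 372 = (27 + 33*5) + 372 = (27 + 165) + 372 = 192 + 372 = 564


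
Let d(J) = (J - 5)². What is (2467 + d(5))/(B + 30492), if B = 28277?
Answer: 2467/58769 ≈ 0.041978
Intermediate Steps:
d(J) = (-5 + J)²
(2467 + d(5))/(B + 30492) = (2467 + (-5 + 5)²)/(28277 + 30492) = (2467 + 0²)/58769 = (2467 + 0)*(1/58769) = 2467*(1/58769) = 2467/58769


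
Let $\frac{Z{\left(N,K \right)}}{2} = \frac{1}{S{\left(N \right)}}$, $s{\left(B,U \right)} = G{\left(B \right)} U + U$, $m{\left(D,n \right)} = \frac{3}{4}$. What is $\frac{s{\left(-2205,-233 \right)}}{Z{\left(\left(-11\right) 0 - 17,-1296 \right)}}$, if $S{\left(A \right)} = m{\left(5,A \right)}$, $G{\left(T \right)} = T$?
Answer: $\frac{385149}{2} \approx 1.9257 \cdot 10^{5}$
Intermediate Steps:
$m{\left(D,n \right)} = \frac{3}{4}$ ($m{\left(D,n \right)} = 3 \cdot \frac{1}{4} = \frac{3}{4}$)
$S{\left(A \right)} = \frac{3}{4}$
$s{\left(B,U \right)} = U + B U$ ($s{\left(B,U \right)} = B U + U = U + B U$)
$Z{\left(N,K \right)} = \frac{8}{3}$ ($Z{\left(N,K \right)} = \frac{2}{\frac{3}{4}} = 2 \cdot \frac{4}{3} = \frac{8}{3}$)
$\frac{s{\left(-2205,-233 \right)}}{Z{\left(\left(-11\right) 0 - 17,-1296 \right)}} = \frac{\left(-233\right) \left(1 - 2205\right)}{\frac{8}{3}} = \left(-233\right) \left(-2204\right) \frac{3}{8} = 513532 \cdot \frac{3}{8} = \frac{385149}{2}$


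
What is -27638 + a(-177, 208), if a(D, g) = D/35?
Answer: -967507/35 ≈ -27643.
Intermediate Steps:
a(D, g) = D/35 (a(D, g) = D*(1/35) = D/35)
-27638 + a(-177, 208) = -27638 + (1/35)*(-177) = -27638 - 177/35 = -967507/35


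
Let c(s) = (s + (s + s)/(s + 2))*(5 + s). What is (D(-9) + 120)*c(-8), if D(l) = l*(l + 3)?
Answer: 2784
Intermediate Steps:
D(l) = l*(3 + l)
c(s) = (5 + s)*(s + 2*s/(2 + s)) (c(s) = (s + (2*s)/(2 + s))*(5 + s) = (s + 2*s/(2 + s))*(5 + s) = (5 + s)*(s + 2*s/(2 + s)))
(D(-9) + 120)*c(-8) = (-9*(3 - 9) + 120)*(-8*(20 + (-8)² + 9*(-8))/(2 - 8)) = (-9*(-6) + 120)*(-8*(20 + 64 - 72)/(-6)) = (54 + 120)*(-8*(-⅙)*12) = 174*16 = 2784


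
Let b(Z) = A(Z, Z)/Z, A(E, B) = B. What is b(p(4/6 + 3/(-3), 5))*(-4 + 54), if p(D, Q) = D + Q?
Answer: 50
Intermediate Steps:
b(Z) = 1 (b(Z) = Z/Z = 1)
b(p(4/6 + 3/(-3), 5))*(-4 + 54) = 1*(-4 + 54) = 1*50 = 50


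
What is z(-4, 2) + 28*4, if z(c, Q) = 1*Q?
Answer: 114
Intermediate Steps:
z(c, Q) = Q
z(-4, 2) + 28*4 = 2 + 28*4 = 2 + 112 = 114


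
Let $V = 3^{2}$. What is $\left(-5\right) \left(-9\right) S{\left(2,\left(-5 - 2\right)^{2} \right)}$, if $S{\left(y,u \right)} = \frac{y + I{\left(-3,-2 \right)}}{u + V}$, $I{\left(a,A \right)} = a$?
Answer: $- \frac{45}{58} \approx -0.77586$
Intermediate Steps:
$V = 9$
$S{\left(y,u \right)} = \frac{-3 + y}{9 + u}$ ($S{\left(y,u \right)} = \frac{y - 3}{u + 9} = \frac{-3 + y}{9 + u}$)
$\left(-5\right) \left(-9\right) S{\left(2,\left(-5 - 2\right)^{2} \right)} = \left(-5\right) \left(-9\right) \frac{-3 + 2}{9 + \left(-5 - 2\right)^{2}} = 45 \frac{1}{9 + \left(-7\right)^{2}} \left(-1\right) = 45 \frac{1}{9 + 49} \left(-1\right) = 45 \cdot \frac{1}{58} \left(-1\right) = 45 \left(- \frac{1}{58}\right) = - \frac{45}{58}$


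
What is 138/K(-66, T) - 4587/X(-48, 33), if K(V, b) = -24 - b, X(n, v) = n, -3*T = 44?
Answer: 9047/112 ≈ 80.777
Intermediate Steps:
T = -44/3 (T = -⅓*44 = -44/3 ≈ -14.667)
138/K(-66, T) - 4587/X(-48, 33) = 138/(-24 - 1*(-44/3)) - 4587/(-48) = 138/(-24 + 44/3) - 4587*(-1/48) = 138/(-28/3) + 1529/16 = 138*(-3/28) + 1529/16 = -207/14 + 1529/16 = 9047/112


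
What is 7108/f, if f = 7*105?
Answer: 7108/735 ≈ 9.6707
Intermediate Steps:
f = 735
7108/f = 7108/735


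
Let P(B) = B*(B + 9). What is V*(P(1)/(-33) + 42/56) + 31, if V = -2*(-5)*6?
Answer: 636/11 ≈ 57.818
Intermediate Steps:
P(B) = B*(9 + B)
V = 60 (V = 10*6 = 60)
V*(P(1)/(-33) + 42/56) + 31 = 60*((1*(9 + 1))/(-33) + 42/56) + 31 = 60*((1*10)*(-1/33) + 42*(1/56)) + 31 = 60*(10*(-1/33) + ¾) + 31 = 60*(-10/33 + ¾) + 31 = 60*(59/132) + 31 = 295/11 + 31 = 636/11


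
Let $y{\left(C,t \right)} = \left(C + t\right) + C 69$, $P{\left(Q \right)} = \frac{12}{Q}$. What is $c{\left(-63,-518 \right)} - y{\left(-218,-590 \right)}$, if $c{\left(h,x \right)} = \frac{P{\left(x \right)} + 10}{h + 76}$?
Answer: $\frac{53369534}{3367} \approx 15851.0$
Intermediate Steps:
$y{\left(C,t \right)} = t + 70 C$ ($y{\left(C,t \right)} = \left(C + t\right) + 69 C = t + 70 C$)
$c{\left(h,x \right)} = \frac{10 + \frac{12}{x}}{76 + h}$ ($c{\left(h,x \right)} = \frac{\frac{12}{x} + 10}{h + 76} = \frac{10 + \frac{12}{x}}{76 + h}$)
$c{\left(-63,-518 \right)} - y{\left(-218,-590 \right)} = \frac{2 \left(6 + 5 \left(-518\right)\right)}{\left(-518\right) \left(76 - 63\right)} - \left(-590 + 70 \left(-218\right)\right) = 2 \left(- \frac{1}{518}\right) \frac{1}{13} \left(6 - 2590\right) - \left(-590 - 15260\right) = 2 \left(- \frac{1}{518}\right) \frac{1}{13} \left(-2584\right) - -15850 = \frac{2584}{3367} + 15850 = \frac{53369534}{3367}$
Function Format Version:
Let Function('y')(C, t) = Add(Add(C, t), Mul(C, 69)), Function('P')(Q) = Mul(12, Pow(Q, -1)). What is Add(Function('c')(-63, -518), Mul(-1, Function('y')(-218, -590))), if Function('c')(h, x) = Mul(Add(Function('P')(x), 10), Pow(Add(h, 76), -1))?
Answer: Rational(53369534, 3367) ≈ 15851.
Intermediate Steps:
Function('y')(C, t) = Add(t, Mul(70, C)) (Function('y')(C, t) = Add(Add(C, t), Mul(69, C)) = Add(t, Mul(70, C)))
Function('c')(h, x) = Mul(Pow(Add(76, h), -1), Add(10, Mul(12, Pow(x, -1)))) (Function('c')(h, x) = Mul(Add(Mul(12, Pow(x, -1)), 10), Pow(Add(h, 76), -1)) = Mul(Add(10, Mul(12, Pow(x, -1))), Pow(Add(76, h), -1)) = Mul(Pow(Add(76, h), -1), Add(10, Mul(12, Pow(x, -1)))))
Add(Function('c')(-63, -518), Mul(-1, Function('y')(-218, -590))) = Add(Mul(2, Pow(-518, -1), Pow(Add(76, -63), -1), Add(6, Mul(5, -518))), Mul(-1, Add(-590, Mul(70, -218)))) = Add(Mul(2, Rational(-1, 518), Pow(13, -1), Add(6, -2590)), Mul(-1, Add(-590, -15260))) = Add(Mul(2, Rational(-1, 518), Rational(1, 13), -2584), Mul(-1, -15850)) = Add(Rational(2584, 3367), 15850) = Rational(53369534, 3367)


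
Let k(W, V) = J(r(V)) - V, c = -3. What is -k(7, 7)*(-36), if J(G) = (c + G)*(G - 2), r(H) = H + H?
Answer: 4500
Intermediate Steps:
r(H) = 2*H
J(G) = (-3 + G)*(-2 + G) (J(G) = (-3 + G)*(G - 2) = (-3 + G)*(-2 + G))
k(W, V) = 6 - 11*V + 4*V² (k(W, V) = (6 + (2*V)² - 10*V) - V = (6 + 4*V² - 10*V) - V = (6 - 10*V + 4*V²) - V = 6 - 11*V + 4*V²)
-k(7, 7)*(-36) = -(6 - 11*7 + 4*7²)*(-36) = -(6 - 77 + 4*49)*(-36) = -(6 - 77 + 196)*(-36) = -125*(-36) = -1*(-4500) = 4500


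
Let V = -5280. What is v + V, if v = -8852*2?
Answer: -22984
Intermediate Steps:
v = -17704
v + V = -17704 - 5280 = -22984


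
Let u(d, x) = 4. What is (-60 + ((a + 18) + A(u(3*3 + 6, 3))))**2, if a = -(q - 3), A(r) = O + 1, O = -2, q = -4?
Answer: 1296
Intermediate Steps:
A(r) = -1 (A(r) = -2 + 1 = -1)
a = 7 (a = -(-4 - 3) = -1*(-7) = 7)
(-60 + ((a + 18) + A(u(3*3 + 6, 3))))**2 = (-60 + ((7 + 18) - 1))**2 = (-60 + (25 - 1))**2 = (-60 + 24)**2 = (-36)**2 = 1296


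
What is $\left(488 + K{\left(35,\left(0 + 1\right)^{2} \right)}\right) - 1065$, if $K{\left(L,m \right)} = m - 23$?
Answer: $-599$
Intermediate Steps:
$K{\left(L,m \right)} = -23 + m$
$\left(488 + K{\left(35,\left(0 + 1\right)^{2} \right)}\right) - 1065 = \left(488 - \left(23 - \left(0 + 1\right)^{2}\right)\right) - 1065 = \left(488 - \left(23 - 1^{2}\right)\right) - 1065 = \left(488 + \left(-23 + 1\right)\right) - 1065 = \left(488 - 22\right) - 1065 = 466 - 1065 = -599$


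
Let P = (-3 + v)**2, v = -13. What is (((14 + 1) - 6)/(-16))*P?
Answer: -144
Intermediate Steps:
P = 256 (P = (-3 - 13)**2 = (-16)**2 = 256)
(((14 + 1) - 6)/(-16))*P = (((14 + 1) - 6)/(-16))*256 = ((15 - 6)*(-1/16))*256 = (9*(-1/16))*256 = -9/16*256 = -144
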